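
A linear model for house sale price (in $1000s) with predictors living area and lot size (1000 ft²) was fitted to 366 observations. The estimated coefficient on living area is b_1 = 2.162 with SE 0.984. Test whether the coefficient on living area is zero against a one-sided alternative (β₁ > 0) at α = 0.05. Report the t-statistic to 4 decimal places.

H₀: β₁ = 0 vs H₁: β₁ > 0.
t = (b_1 − β₁⁰)/SE = 2.162 / 0.984 = 2.1972.
df = n − k − 1 = 366 − 2 − 1 = 363.
One-sided p ≈ 0.0143, which is < 0.05, so reject H₀.
There is evidence that the true slope on living area is positive, holding the other predictors fixed.

t = 2.1972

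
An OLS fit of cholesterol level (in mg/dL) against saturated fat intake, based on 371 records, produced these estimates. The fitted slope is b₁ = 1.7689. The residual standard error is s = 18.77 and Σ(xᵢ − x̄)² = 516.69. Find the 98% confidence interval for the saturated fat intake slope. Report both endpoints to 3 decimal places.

SE(b₁) = s/√Sₓₓ = 18.77/√516.69 = 0.825751.
df = n − 2 = 369.
t* = t_{0.01, 369} = 2.336496.
Margin = t* × SE = 2.336496 × 0.825751 = 1.92936.
CI: 1.7689 ± 1.92936 → (-0.160, 3.698).
With 98% confidence, each one-unit increase in saturated fat intake is associated with a change of between -0.160 and 3.698 mg/dL in cholesterol level.

(-0.160, 3.698)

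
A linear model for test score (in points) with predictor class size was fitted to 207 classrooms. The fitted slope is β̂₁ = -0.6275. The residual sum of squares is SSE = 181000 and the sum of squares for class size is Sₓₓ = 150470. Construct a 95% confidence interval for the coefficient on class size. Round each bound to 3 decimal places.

(-0.779, -0.476)

MSE = SSE/(n − 2) = 181000/205 = 882.927.
SE(β̂₁) = √(MSE/Sₓₓ) = √(882.927/150470) = 0.0766015.
df = n − 2 = 205.
t* = t_{0.025, 205} = 1.971603.
Margin = t* × SE = 1.971603 × 0.0766015 = 0.15103.
CI: -0.6275 ± 0.15103 → (-0.779, -0.476).
With 95% confidence, each one-unit increase in class size is associated with a change of between -0.779 and -0.476 points in test score.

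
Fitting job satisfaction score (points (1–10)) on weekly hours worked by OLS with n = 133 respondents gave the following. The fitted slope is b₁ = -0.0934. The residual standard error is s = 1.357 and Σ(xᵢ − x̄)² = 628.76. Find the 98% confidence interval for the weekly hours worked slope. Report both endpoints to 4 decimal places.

SE(b₁) = s/√Sₓₓ = 1.357/√628.76 = 0.0541175.
df = n − 2 = 131.
t* = t_{0.01, 131} = 2.35515.
Margin = t* × SE = 2.35515 × 0.0541175 = 0.127455.
CI: -0.0934 ± 0.127455 → (-0.2209, 0.0341).
With 98% confidence, each one-unit increase in weekly hours worked is associated with a change of between -0.2209 and 0.0341 points (1–10) in job satisfaction score.

(-0.2209, 0.0341)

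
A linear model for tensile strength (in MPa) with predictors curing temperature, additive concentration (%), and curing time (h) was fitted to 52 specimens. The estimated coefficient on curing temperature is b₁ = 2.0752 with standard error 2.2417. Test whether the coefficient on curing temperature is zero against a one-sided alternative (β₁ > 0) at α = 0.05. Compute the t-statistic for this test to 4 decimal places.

t = 0.9257

H₀: β₁ = 0 vs H₁: β₁ > 0.
t = (b₁ − β₁⁰)/SE = 2.0752 / 2.2417 = 0.9257.
df = n − k − 1 = 52 − 3 − 1 = 48.
One-sided p ≈ 0.1796, which is ≥ 0.05, so fail to reject H₀.
The data do not give significant evidence that the true slope on curing temperature is positive, holding the other predictors fixed.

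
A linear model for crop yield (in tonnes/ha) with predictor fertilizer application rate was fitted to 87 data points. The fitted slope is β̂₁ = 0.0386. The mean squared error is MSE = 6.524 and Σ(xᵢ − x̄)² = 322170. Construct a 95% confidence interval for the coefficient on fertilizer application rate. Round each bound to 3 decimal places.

SE(β̂₁) = √(MSE/Sₓₓ) = √(6.524/322170) = 0.00450002.
df = n − 2 = 85.
t* = t_{0.025, 85} = 1.988268.
Margin = t* × SE = 1.988268 × 0.00450002 = 0.00895.
CI: 0.0386 ± 0.00895 → (0.030, 0.048).
With 95% confidence, each one-unit increase in fertilizer application rate is associated with a change of between 0.030 and 0.048 tonnes/ha in crop yield.

(0.030, 0.048)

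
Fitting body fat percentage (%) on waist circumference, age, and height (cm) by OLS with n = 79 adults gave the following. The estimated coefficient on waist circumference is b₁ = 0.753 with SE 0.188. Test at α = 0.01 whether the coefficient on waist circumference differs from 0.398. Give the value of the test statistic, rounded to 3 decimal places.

H₀: β₁ = 0.398 vs H₁: β₁ ≠ 0.398.
t = (b₁ − β₁⁰)/SE = (0.753 − 0.398) / 0.188 = 1.888.
df = n − k − 1 = 79 − 3 − 1 = 75.
Two-sided p ≈ 0.0629, which is ≥ 0.01, so fail to reject H₀.
The data are consistent with a true slope of 0.398 % per unit of waist circumference, holding the other predictors fixed.

t = 1.888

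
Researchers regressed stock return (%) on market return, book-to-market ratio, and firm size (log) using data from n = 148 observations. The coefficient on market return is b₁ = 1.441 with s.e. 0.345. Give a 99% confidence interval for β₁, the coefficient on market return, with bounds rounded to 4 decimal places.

df = n − k − 1 = 148 − 3 − 1 = 144.
t* = t_{0.005, 144} = 2.610402.
Margin = t* × SE = 2.610402 × 0.345 = 0.900589.
CI: 1.441 ± 0.900589 → (0.5404, 2.3416).
With 99% confidence, each one-unit increase in market return is associated with a change of between 0.5404 and 2.3416 % in stock return, holding the other predictors fixed.

(0.5404, 2.3416)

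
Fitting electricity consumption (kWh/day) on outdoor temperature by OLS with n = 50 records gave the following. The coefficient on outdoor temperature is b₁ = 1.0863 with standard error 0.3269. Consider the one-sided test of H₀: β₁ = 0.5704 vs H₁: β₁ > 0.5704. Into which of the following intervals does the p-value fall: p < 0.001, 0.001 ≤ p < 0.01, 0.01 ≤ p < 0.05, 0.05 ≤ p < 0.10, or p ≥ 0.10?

0.05 ≤ p < 0.10

t = (1.0863 − 0.5704) / 0.3269 = 1.578.
df = n − 2 = 50 − 2 = 48.
One-sided p = P(T_{48} > t) ≈ 0.0605.
So 0.05 ≤ p < 0.10.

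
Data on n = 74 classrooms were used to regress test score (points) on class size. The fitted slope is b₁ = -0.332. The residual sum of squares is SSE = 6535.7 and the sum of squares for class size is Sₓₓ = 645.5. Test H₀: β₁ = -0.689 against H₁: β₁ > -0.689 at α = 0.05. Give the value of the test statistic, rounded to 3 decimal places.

t = 0.952

MSE = SSE/(n − 2) = 6535.7/72 = 90.7736.
SE(b₁) = √(MSE/Sₓₓ) = √(90.7736/645.5) = 0.375.
t = (-0.332 − (-0.689)) / 0.375 = 0.952.
df = n − 2 = 72.
One-sided p ≈ 0.1721, which is ≥ 0.05, so fail to reject H₀.
The data do not give significant evidence that the true slope on class size exceeds -0.689 points per unit.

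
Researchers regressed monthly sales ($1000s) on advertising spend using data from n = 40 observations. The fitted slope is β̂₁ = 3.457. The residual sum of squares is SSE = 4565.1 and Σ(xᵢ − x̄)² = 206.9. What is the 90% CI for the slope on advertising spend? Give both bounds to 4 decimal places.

MSE = SSE/(n − 2) = 4565.1/38 = 120.134.
SE(β̂₁) = √(MSE/Sₓₓ) = √(120.134/206.9) = 0.761997.
df = n − 2 = 38.
t* = t_{0.05, 38} = 1.685954.
Margin = t* × SE = 1.685954 × 0.761997 = 1.284692.
CI: 3.457 ± 1.284692 → (2.1723, 4.7417).
With 90% confidence, each one-unit increase in advertising spend is associated with a change of between 2.1723 and 4.7417 $1000s in monthly sales.

(2.1723, 4.7417)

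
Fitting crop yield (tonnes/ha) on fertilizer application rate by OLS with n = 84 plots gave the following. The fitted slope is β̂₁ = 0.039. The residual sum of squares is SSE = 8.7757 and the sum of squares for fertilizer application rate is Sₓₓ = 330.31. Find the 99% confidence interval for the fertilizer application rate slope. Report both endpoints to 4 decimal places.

(-0.0085, 0.0865)

MSE = SSE/(n − 2) = 8.7757/82 = 0.107021.
SE(β̂₁) = √(MSE/Sₓₓ) = √(0.107021/330.31) = 0.018.
df = n − 2 = 82.
t* = t_{0.005, 82} = 2.637123.
Margin = t* × SE = 2.637123 × 0.018 = 0.047468.
CI: 0.039 ± 0.047468 → (-0.0085, 0.0865).
With 99% confidence, each one-unit increase in fertilizer application rate is associated with a change of between -0.0085 and 0.0865 tonnes/ha in crop yield.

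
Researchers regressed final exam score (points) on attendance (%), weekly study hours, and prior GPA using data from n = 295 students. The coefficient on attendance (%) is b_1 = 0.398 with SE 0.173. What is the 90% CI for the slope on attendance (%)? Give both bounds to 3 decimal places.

(0.113, 0.683)

df = n − k − 1 = 295 − 3 − 1 = 291.
t* = t_{0.05, 291} = 1.650107.
Margin = t* × SE = 1.650107 × 0.173 = 0.28547.
CI: 0.398 ± 0.28547 → (0.113, 0.683).
With 90% confidence, each one-unit increase in attendance (%) is associated with a change of between 0.113 and 0.683 points in final exam score, holding the other predictors fixed.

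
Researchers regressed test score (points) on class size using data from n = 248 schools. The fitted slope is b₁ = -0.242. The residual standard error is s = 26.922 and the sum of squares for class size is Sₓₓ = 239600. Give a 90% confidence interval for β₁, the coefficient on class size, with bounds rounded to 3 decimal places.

SE(b₁) = s/√Sₓₓ = 26.922/√239600 = 0.0550002.
df = n − 2 = 246.
t* = t_{0.05, 246} = 1.651071.
Margin = t* × SE = 1.651071 × 0.0550002 = 0.09081.
CI: -0.242 ± 0.09081 → (-0.333, -0.151).
With 90% confidence, each one-unit increase in class size is associated with a change of between -0.333 and -0.151 points in test score.

(-0.333, -0.151)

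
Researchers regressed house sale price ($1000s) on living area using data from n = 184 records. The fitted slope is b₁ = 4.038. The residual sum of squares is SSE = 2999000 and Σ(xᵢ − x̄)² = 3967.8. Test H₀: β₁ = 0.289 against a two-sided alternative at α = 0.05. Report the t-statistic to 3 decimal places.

MSE = SSE/(n − 2) = 2999000/182 = 16478.
SE(b₁) = √(MSE/Sₓₓ) = √(16478/3967.8) = 2.03788.
t = (4.038 − 0.289) / 2.03788 = 1.840.
df = n − 2 = 182.
Two-sided p ≈ 0.0674, which is ≥ 0.05, so fail to reject H₀.
The data are consistent with a true slope of 0.289 $1000s per unit of living area.

t = 1.840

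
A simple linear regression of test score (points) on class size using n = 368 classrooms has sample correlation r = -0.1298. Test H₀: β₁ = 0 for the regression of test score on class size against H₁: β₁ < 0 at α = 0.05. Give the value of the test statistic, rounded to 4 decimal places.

t = r·√(n − 2)/√(1 − r²) = -0.1298·√366/√0.983152 = -2.5044.
df = n − 2 = 366.
One-sided p ≈ 0.0063, which is < 0.05, so reject H₀.
There is evidence of a linear association between class size and test score.

t = -2.5044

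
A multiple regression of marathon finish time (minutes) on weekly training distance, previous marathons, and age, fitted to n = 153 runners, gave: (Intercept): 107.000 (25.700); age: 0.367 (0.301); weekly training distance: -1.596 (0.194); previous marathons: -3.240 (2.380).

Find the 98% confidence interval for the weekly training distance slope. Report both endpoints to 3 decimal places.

Read off: b = -1.596, SE = 0.194 for weekly training distance.
df = n − k − 1 = 153 − 3 − 1 = 149.
t* = t_{0.01, 149} = 2.351635.
Margin = t* × SE = 2.351635 × 0.194 = 0.45622.
CI: -1.596 ± 0.45622 → (-2.052, -1.140).

(-2.052, -1.140)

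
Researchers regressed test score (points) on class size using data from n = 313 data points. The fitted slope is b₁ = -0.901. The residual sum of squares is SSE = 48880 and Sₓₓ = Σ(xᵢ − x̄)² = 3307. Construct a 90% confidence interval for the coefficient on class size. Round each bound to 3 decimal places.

(-1.261, -0.541)

MSE = SSE/(n − 2) = 48880/311 = 157.17.
SE(b₁) = √(MSE/Sₓₓ) = √(157.17/3307) = 0.218006.
df = n − 2 = 311.
t* = t_{0.05, 311} = 1.649768.
Margin = t* × SE = 1.649768 × 0.218006 = 0.35966.
CI: -0.901 ± 0.35966 → (-1.261, -0.541).
With 90% confidence, each one-unit increase in class size is associated with a change of between -1.261 and -0.541 points in test score.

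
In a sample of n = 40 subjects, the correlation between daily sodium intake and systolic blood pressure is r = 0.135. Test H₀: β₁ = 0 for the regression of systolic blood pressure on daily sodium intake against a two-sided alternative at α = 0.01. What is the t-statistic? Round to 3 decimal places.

t = 0.840

t = r·√(n − 2)/√(1 − r²) = 0.135·√38/√0.981775 = 0.840.
df = n − 2 = 38.
Two-sided p ≈ 0.4062, which is ≥ 0.01, so fail to reject H₀.
The data do not give significant evidence of a linear association between daily sodium intake and systolic blood pressure.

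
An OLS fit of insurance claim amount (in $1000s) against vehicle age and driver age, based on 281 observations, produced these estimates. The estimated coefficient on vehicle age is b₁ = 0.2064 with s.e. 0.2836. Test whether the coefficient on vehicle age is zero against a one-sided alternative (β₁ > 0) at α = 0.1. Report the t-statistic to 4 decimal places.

t = 0.7278

H₀: β₁ = 0 vs H₁: β₁ > 0.
t = (b₁ − β₁⁰)/SE = 0.2064 / 0.2836 = 0.7278.
df = n − k − 1 = 281 − 2 − 1 = 278.
One-sided p ≈ 0.2337, which is ≥ 0.1, so fail to reject H₀.
The data do not give significant evidence that the true slope on vehicle age is positive, holding the other predictors fixed.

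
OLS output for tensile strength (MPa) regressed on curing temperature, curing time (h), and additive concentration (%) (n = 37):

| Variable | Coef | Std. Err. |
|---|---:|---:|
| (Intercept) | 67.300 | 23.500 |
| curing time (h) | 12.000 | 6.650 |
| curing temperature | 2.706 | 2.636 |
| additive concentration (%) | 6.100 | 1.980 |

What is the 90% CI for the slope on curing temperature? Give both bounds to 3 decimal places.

(-1.755, 7.167)

Read off: b = 2.706, SE = 2.636 for curing temperature.
df = n − k − 1 = 37 − 3 − 1 = 33.
t* = t_{0.05, 33} = 1.69236.
Margin = t* × SE = 1.69236 × 2.636 = 4.46106.
CI: 2.706 ± 4.46106 → (-1.755, 7.167).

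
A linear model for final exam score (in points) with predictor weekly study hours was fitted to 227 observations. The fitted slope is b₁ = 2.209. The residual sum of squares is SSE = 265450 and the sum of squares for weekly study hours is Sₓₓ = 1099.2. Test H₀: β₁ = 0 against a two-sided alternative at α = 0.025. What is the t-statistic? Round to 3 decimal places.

t = 2.132

MSE = SSE/(n − 2) = 265450/225 = 1179.78.
SE(b₁) = √(MSE/Sₓₓ) = √(1179.78/1099.2) = 1.036.
t = 2.209 / 1.036 = 2.132.
df = n − 2 = 225.
Two-sided p ≈ 0.0341, which is ≥ 0.025, so fail to reject H₀.
The data do not give significant evidence of an association between weekly study hours and final exam score.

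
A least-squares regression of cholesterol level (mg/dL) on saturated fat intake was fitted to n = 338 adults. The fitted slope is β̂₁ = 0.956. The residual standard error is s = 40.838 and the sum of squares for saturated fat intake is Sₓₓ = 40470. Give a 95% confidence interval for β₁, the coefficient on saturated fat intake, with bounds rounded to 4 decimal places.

(0.5567, 1.3553)

SE(β̂₁) = s/√Sₓₓ = 40.838/√40470 = 0.203001.
df = n − 2 = 336.
t* = t_{0.025, 336} = 1.967049.
Margin = t* × SE = 1.967049 × 0.203001 = 0.399313.
CI: 0.956 ± 0.399313 → (0.5567, 1.3553).
With 95% confidence, each one-unit increase in saturated fat intake is associated with a change of between 0.5567 and 1.3553 mg/dL in cholesterol level.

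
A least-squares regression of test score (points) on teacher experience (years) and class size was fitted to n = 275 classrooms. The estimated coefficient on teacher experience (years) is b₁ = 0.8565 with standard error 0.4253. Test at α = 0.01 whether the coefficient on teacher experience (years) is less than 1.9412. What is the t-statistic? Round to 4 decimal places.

t = -2.5504

H₀: β₁ = 1.9412 vs H₁: β₁ < 1.9412.
t = (b₁ − β₁⁰)/SE = (0.8565 − 1.9412) / 0.4253 = -2.5504.
df = n − k − 1 = 275 − 2 − 1 = 272.
One-sided p ≈ 0.0057, which is < 0.01, so reject H₀.
There is evidence that the true slope on teacher experience (years) is below 1.9412 points per unit, holding the other predictors fixed.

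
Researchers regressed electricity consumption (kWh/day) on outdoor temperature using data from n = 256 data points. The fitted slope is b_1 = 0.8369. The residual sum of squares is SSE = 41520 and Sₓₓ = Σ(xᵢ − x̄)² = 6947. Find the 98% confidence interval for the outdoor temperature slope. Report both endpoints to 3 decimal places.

MSE = SSE/(n − 2) = 41520/254 = 163.465.
SE(b_1) = √(MSE/Sₓₓ) = √(163.465/6947) = 0.153396.
df = n − 2 = 254.
t* = t_{0.01, 254} = 2.341118.
Margin = t* × SE = 2.341118 × 0.153396 = 0.35912.
CI: 0.8369 ± 0.35912 → (0.478, 1.196).
With 98% confidence, each one-unit increase in outdoor temperature is associated with a change of between 0.478 and 1.196 kWh/day in electricity consumption.

(0.478, 1.196)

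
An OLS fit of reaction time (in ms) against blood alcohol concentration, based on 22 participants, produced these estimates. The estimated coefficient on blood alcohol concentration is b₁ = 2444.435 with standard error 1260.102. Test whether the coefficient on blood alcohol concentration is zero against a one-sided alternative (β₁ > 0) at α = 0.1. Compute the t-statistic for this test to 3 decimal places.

t = 1.940

H₀: β₁ = 0 vs H₁: β₁ > 0.
t = (b₁ − β₁⁰)/SE = 2444.435 / 1260.102 = 1.940.
df = n − 2 = 22 − 2 = 20.
One-sided p ≈ 0.0333, which is < 0.1, so reject H₀.
There is evidence that the true slope on blood alcohol concentration is positive.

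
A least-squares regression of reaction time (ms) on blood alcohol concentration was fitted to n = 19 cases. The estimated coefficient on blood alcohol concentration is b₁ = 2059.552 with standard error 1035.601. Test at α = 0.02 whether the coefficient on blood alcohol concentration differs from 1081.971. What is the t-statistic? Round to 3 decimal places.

t = 0.944

H₀: β₁ = 1081.971 vs H₁: β₁ ≠ 1081.971.
t = (b₁ − β₁⁰)/SE = (2059.552 − 1081.971) / 1035.601 = 0.944.
df = n − 2 = 19 − 2 = 17.
Two-sided p ≈ 0.3584, which is ≥ 0.02, so fail to reject H₀.
The data are consistent with a true slope of 1081.971 ms per unit of blood alcohol concentration.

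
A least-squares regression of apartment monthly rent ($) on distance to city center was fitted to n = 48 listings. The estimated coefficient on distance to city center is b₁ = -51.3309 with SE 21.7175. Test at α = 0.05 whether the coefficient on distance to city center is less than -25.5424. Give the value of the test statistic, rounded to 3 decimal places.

t = -1.187

H₀: β₁ = -25.5424 vs H₁: β₁ < -25.5424.
t = (b₁ − β₁⁰)/SE = (-51.3309 − (-25.5424)) / 21.7175 = -1.187.
df = n − 2 = 48 − 2 = 46.
One-sided p ≈ 0.1206, which is ≥ 0.05, so fail to reject H₀.
The data do not give significant evidence that the true slope on distance to city center is below -25.5424 $ per unit.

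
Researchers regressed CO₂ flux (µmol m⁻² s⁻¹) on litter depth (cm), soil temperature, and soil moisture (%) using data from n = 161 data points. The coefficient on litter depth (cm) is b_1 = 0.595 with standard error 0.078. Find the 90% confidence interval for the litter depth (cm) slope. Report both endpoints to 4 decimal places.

(0.4659, 0.7241)

df = n − k − 1 = 161 − 3 − 1 = 157.
t* = t_{0.05, 157} = 1.654617.
Margin = t* × SE = 1.654617 × 0.078 = 0.129060.
CI: 0.595 ± 0.129060 → (0.4659, 0.7241).
With 90% confidence, each one-unit increase in litter depth (cm) is associated with a change of between 0.4659 and 0.7241 µmol m⁻² s⁻¹ in CO₂ flux, holding the other predictors fixed.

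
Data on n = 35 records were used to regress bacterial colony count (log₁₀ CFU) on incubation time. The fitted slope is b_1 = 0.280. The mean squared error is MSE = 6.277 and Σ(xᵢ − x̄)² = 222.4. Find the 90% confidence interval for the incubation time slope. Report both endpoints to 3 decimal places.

(-0.004, 0.564)

SE(b_1) = √(MSE/Sₓₓ) = √(6.277/222.4) = 0.168.
df = n − 2 = 33.
t* = t_{0.05, 33} = 1.69236.
Margin = t* × SE = 1.69236 × 0.168 = 0.28432.
CI: 0.280 ± 0.28432 → (-0.004, 0.564).
With 90% confidence, each one-unit increase in incubation time is associated with a change of between -0.004 and 0.564 log₁₀ CFU in bacterial colony count.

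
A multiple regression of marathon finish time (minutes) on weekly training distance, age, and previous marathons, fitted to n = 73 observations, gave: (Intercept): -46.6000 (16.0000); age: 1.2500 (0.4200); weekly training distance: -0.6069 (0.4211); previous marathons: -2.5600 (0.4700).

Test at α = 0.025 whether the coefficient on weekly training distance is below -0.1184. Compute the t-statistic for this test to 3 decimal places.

Read off: b = -0.6069, SE = 0.4211 for weekly training distance.
H₀: β₁ = -0.1184 vs H₁: β₁ < -0.1184.
t = (-0.6069 − (-0.1184)) / 0.4211 = -1.160.
df = n − k − 1 = 73 − 3 − 1 = 69.
One-sided p ≈ 0.1250, which is ≥ 0.025, so fail to reject H₀.
The data do not give significant evidence that the true slope on weekly training distance is below -0.1184 minutes per unit, holding the other predictors fixed.

t = -1.160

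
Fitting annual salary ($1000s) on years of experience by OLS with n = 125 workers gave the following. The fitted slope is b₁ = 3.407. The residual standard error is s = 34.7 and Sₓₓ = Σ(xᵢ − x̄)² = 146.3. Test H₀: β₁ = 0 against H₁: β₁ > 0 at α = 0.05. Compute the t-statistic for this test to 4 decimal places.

SE(b₁) = s/√Sₓₓ = 34.7/√146.3 = 2.86885.
t = 3.407 / 2.86885 = 1.1876.
df = n − 2 = 123.
One-sided p ≈ 0.1186, which is ≥ 0.05, so fail to reject H₀.
The data do not give significant evidence that the true slope on years of experience is positive.

t = 1.1876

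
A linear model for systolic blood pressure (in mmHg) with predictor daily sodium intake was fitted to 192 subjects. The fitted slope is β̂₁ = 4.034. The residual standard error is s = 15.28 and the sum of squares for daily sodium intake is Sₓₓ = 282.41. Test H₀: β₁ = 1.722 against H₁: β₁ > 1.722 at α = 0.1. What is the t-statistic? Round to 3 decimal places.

t = 2.543

SE(β̂₁) = s/√Sₓₓ = 15.28/√282.41 = 0.90925.
t = (4.034 − 1.722) / 0.90925 = 2.543.
df = n − 2 = 190.
One-sided p ≈ 0.0059, which is < 0.1, so reject H₀.
There is evidence that the true slope on daily sodium intake exceeds 1.722 mmHg per unit.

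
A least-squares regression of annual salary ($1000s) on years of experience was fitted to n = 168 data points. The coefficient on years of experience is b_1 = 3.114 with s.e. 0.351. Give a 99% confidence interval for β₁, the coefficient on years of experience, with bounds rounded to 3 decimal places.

df = n − 2 = 168 − 2 = 166.
t* = t_{0.005, 166} = 2.60577.
Margin = t* × SE = 2.60577 × 0.351 = 0.91463.
CI: 3.114 ± 0.91463 → (2.199, 4.029).
With 99% confidence, each one-unit increase in years of experience is associated with a change of between 2.199 and 4.029 $1000s in annual salary.

(2.199, 4.029)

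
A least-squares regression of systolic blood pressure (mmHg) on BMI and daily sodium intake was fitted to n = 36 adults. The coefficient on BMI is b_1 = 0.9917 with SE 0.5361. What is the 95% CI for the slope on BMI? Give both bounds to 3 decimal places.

(-0.099, 2.082)

df = n − k − 1 = 36 − 2 − 1 = 33.
t* = t_{0.025, 33} = 2.034515.
Margin = t* × SE = 2.034515 × 0.5361 = 1.09070.
CI: 0.9917 ± 1.09070 → (-0.099, 2.082).
With 95% confidence, each one-unit increase in BMI is associated with a change of between -0.099 and 2.082 mmHg in systolic blood pressure, holding the other predictors fixed.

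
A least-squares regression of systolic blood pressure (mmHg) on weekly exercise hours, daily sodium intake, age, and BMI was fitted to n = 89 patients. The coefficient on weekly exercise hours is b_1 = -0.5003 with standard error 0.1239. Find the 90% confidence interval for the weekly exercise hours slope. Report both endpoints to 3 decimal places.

df = n − k − 1 = 89 − 4 − 1 = 84.
t* = t_{0.05, 84} = 1.663197.
Margin = t* × SE = 1.663197 × 0.1239 = 0.20607.
CI: -0.5003 ± 0.20607 → (-0.706, -0.294).
With 90% confidence, each one-unit increase in weekly exercise hours is associated with a change of between -0.706 and -0.294 mmHg in systolic blood pressure, holding the other predictors fixed.

(-0.706, -0.294)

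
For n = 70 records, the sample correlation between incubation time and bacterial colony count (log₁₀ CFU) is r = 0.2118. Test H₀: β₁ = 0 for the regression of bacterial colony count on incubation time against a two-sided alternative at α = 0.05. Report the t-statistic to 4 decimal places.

t = r·√(n − 2)/√(1 − r²) = 0.2118·√68/√0.955141 = 1.7871.
df = n − 2 = 68.
Two-sided p ≈ 0.0784, which is ≥ 0.05, so fail to reject H₀.
The data do not give significant evidence of a linear association between incubation time and bacterial colony count.

t = 1.7871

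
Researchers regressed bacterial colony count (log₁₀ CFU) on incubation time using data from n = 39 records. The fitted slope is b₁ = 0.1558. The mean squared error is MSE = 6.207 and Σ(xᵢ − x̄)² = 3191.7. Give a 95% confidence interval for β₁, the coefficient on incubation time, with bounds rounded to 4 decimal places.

(0.0664, 0.2452)

SE(b₁) = √(MSE/Sₓₓ) = √(6.207/3191.7) = 0.0440991.
df = n − 2 = 37.
t* = t_{0.025, 37} = 2.026192.
Margin = t* × SE = 2.026192 × 0.0440991 = 0.089353.
CI: 0.1558 ± 0.089353 → (0.0664, 0.2452).
With 95% confidence, each one-unit increase in incubation time is associated with a change of between 0.0664 and 0.2452 log₁₀ CFU in bacterial colony count.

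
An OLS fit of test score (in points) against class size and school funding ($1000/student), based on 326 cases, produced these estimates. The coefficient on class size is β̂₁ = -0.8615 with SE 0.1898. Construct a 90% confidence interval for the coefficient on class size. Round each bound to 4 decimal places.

(-1.1746, -0.5484)

df = n − k − 1 = 326 − 2 − 1 = 323.
t* = t_{0.05, 323} = 1.649585.
Margin = t* × SE = 1.649585 × 0.1898 = 0.313091.
CI: -0.8615 ± 0.313091 → (-1.1746, -0.5484).
With 90% confidence, each one-unit increase in class size is associated with a change of between -1.1746 and -0.5484 points in test score, holding the other predictors fixed.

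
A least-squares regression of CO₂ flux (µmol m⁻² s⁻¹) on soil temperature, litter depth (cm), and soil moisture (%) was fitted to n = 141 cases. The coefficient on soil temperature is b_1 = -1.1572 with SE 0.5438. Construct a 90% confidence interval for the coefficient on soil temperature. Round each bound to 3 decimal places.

(-2.058, -0.257)

df = n − k − 1 = 141 − 3 − 1 = 137.
t* = t_{0.05, 137} = 1.656052.
Margin = t* × SE = 1.656052 × 0.5438 = 0.90056.
CI: -1.1572 ± 0.90056 → (-2.058, -0.257).
With 90% confidence, each one-unit increase in soil temperature is associated with a change of between -2.058 and -0.257 µmol m⁻² s⁻¹ in CO₂ flux, holding the other predictors fixed.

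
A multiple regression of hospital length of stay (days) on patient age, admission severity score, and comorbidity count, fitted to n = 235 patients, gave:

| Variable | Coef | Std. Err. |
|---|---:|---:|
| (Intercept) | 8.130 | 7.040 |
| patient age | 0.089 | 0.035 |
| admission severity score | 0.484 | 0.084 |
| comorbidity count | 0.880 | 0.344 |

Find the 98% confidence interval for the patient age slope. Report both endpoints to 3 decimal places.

Read off: b = 0.089, SE = 0.035 for patient age.
df = n − k − 1 = 235 − 3 − 1 = 231.
t* = t_{0.01, 231} = 2.342599.
Margin = t* × SE = 2.342599 × 0.035 = 0.08199.
CI: 0.089 ± 0.08199 → (0.007, 0.171).

(0.007, 0.171)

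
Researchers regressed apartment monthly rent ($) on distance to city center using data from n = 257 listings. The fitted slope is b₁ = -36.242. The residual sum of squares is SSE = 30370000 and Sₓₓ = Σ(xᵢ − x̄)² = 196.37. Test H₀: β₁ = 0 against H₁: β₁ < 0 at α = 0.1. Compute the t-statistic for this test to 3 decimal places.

MSE = SSE/(n − 2) = 30370000/255 = 119098.
SE(b₁) = √(MSE/Sₓₓ) = √(119098/196.37) = 24.6272.
t = -36.242 / 24.6272 = -1.472.
df = n − 2 = 255.
One-sided p ≈ 0.0712, which is < 0.1, so reject H₀.
There is evidence that the true slope on distance to city center is negative.

t = -1.472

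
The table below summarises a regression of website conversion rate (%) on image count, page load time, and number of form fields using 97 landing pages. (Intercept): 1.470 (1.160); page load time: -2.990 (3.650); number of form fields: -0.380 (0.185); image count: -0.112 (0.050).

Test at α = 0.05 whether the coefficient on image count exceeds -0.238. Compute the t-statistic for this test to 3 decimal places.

Read off: b = -0.112, SE = 0.050 for image count.
H₀: β₁ = -0.238 vs H₁: β₁ > -0.238.
t = (-0.112 − (-0.238)) / 0.050 = 2.520.
df = n − k − 1 = 97 − 3 − 1 = 93.
One-sided p ≈ 0.0067, which is < 0.05, so reject H₀.
There is evidence that the true slope on image count exceeds -0.238 % per unit, holding the other predictors fixed.

t = 2.520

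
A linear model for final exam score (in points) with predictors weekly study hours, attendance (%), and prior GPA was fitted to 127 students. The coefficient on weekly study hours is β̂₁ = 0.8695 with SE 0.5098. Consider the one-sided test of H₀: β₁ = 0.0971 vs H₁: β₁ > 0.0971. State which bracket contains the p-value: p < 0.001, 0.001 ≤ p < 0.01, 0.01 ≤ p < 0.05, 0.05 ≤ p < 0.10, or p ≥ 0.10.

0.05 ≤ p < 0.10

t = (0.8695 − 0.0971) / 0.5098 = 1.515.
df = n − k − 1 = 127 − 3 − 1 = 123.
One-sided p = P(T_{123} > t) ≈ 0.0662.
So 0.05 ≤ p < 0.10.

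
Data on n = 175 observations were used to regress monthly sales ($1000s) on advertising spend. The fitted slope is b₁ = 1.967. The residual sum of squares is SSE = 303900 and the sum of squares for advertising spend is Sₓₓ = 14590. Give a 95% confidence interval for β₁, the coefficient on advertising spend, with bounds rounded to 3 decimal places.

MSE = SSE/(n − 2) = 303900/173 = 1756.65.
SE(b₁) = √(MSE/Sₓₓ) = √(1756.65/14590) = 0.346988.
df = n − 2 = 173.
t* = t_{0.025, 173} = 1.973771.
Margin = t* × SE = 1.973771 × 0.346988 = 0.68488.
CI: 1.967 ± 0.68488 → (1.282, 2.652).
With 95% confidence, each one-unit increase in advertising spend is associated with a change of between 1.282 and 2.652 $1000s in monthly sales.

(1.282, 2.652)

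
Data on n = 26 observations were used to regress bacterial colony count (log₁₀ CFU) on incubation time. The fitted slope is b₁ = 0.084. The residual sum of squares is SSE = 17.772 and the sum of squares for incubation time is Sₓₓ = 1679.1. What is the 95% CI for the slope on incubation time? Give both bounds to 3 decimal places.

MSE = SSE/(n − 2) = 17.772/24 = 0.7405.
SE(b₁) = √(MSE/Sₓₓ) = √(0.7405/1679.1) = 0.0210002.
df = n − 2 = 24.
t* = t_{0.025, 24} = 2.063899.
Margin = t* × SE = 2.063899 × 0.0210002 = 0.04334.
CI: 0.084 ± 0.04334 → (0.041, 0.127).
With 95% confidence, each one-unit increase in incubation time is associated with a change of between 0.041 and 0.127 log₁₀ CFU in bacterial colony count.

(0.041, 0.127)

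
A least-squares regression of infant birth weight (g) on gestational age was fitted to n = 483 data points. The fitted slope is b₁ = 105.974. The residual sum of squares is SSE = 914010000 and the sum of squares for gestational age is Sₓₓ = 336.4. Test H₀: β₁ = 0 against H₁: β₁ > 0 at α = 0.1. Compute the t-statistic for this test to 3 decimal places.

t = 1.410

MSE = SSE/(n − 2) = 914010000/481 = 1.90023e+06.
SE(b₁) = √(MSE/Sₓₓ) = √(1.90023e+06/336.4) = 75.158.
t = 105.974 / 75.158 = 1.410.
df = n − 2 = 481.
One-sided p ≈ 0.0796, which is < 0.1, so reject H₀.
There is evidence that the true slope on gestational age is positive.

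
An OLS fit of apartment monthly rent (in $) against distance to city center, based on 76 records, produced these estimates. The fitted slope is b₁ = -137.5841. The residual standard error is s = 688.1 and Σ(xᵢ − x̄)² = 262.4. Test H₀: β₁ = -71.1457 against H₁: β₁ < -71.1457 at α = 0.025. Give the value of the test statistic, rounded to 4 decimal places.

SE(b₁) = s/√Sₓₓ = 688.1/√262.4 = 42.4785.
t = (-137.5841 − (-71.1457)) / 42.4785 = -1.5640.
df = n − 2 = 74.
One-sided p ≈ 0.0610, which is ≥ 0.025, so fail to reject H₀.
The data do not give significant evidence that the true slope on distance to city center is below -71.1457 $ per unit.

t = -1.5640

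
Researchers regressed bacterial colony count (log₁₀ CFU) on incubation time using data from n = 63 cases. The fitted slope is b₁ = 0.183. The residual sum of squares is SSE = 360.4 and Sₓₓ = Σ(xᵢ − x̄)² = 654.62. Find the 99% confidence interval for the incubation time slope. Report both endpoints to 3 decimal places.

(-0.070, 0.436)

MSE = SSE/(n − 2) = 360.4/61 = 5.9082.
SE(b₁) = √(MSE/Sₓₓ) = √(5.9082/654.62) = 0.095002.
df = n − 2 = 61.
t* = t_{0.005, 61} = 2.658857.
Margin = t* × SE = 2.658857 × 0.095002 = 0.25260.
CI: 0.183 ± 0.25260 → (-0.070, 0.436).
With 99% confidence, each one-unit increase in incubation time is associated with a change of between -0.070 and 0.436 log₁₀ CFU in bacterial colony count.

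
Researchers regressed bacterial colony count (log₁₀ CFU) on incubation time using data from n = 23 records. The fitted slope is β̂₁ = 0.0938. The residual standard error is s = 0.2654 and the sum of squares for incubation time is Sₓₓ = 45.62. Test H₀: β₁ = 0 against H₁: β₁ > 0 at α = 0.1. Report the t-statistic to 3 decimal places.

SE(β̂₁) = s/√Sₓₓ = 0.2654/√45.62 = 0.0392937.
t = 0.0938 / 0.0392937 = 2.387.
df = n − 2 = 21.
One-sided p ≈ 0.0132, which is < 0.1, so reject H₀.
There is evidence that the true slope on incubation time is positive.

t = 2.387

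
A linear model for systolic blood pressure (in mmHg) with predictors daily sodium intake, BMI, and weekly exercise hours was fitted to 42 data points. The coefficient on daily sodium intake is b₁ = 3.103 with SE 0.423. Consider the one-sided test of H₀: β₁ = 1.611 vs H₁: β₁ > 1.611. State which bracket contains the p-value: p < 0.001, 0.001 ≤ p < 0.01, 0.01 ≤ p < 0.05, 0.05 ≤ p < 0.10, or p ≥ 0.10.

t = (3.103 − 1.611) / 0.423 = 3.527.
df = n − k − 1 = 42 − 3 − 1 = 38.
One-sided p = P(T_{38} > t) ≈ 0.0006.
So p < 0.001.

p < 0.001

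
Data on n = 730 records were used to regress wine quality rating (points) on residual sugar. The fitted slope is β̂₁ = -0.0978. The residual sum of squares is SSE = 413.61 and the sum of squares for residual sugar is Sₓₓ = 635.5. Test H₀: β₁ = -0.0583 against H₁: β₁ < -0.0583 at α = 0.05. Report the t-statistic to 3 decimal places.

MSE = SSE/(n − 2) = 413.61/728 = 0.568146.
SE(β̂₁) = √(MSE/Sₓₓ) = √(0.568146/635.5) = 0.0299001.
t = (-0.0978 − (-0.0583)) / 0.0299001 = -1.321.
df = n − 2 = 728.
One-sided p ≈ 0.0934, which is ≥ 0.05, so fail to reject H₀.
The data do not give significant evidence that the true slope on residual sugar is below -0.0583 points per unit.

t = -1.321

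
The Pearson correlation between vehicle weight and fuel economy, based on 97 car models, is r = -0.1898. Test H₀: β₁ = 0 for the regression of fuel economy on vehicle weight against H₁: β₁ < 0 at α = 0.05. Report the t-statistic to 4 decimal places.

t = r·√(n − 2)/√(1 − r²) = -0.1898·√95/√0.963976 = -1.8842.
df = n − 2 = 95.
One-sided p ≈ 0.0313, which is < 0.05, so reject H₀.
There is evidence of a linear association between vehicle weight and fuel economy.

t = -1.8842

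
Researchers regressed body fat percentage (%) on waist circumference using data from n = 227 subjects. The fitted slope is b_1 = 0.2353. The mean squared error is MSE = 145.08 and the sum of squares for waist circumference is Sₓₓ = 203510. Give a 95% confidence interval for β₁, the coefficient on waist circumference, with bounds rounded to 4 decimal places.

SE(b_1) = √(MSE/Sₓₓ) = √(145.08/203510) = 0.0267.
df = n − 2 = 225.
t* = t_{0.025, 225} = 1.970563.
Margin = t* × SE = 1.970563 × 0.0267 = 0.052614.
CI: 0.2353 ± 0.052614 → (0.1827, 0.2879).
With 95% confidence, each one-unit increase in waist circumference is associated with a change of between 0.1827 and 0.2879 % in body fat percentage.

(0.1827, 0.2879)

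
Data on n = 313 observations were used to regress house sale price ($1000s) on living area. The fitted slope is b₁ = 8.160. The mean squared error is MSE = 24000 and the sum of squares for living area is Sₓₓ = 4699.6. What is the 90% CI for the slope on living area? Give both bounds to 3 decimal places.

SE(b₁) = √(MSE/Sₓₓ) = √(24000/4699.6) = 2.25983.
df = n − 2 = 311.
t* = t_{0.05, 311} = 1.649768.
Margin = t* × SE = 1.649768 × 2.25983 = 3.72819.
CI: 8.160 ± 3.72819 → (4.432, 11.888).
With 90% confidence, each one-unit increase in living area is associated with a change of between 4.432 and 11.888 $1000s in house sale price.

(4.432, 11.888)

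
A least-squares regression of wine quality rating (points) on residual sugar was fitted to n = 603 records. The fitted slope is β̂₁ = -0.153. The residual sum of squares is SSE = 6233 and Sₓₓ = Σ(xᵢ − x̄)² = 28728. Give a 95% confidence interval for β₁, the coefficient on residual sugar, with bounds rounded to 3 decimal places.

(-0.190, -0.116)

MSE = SSE/(n − 2) = 6233/601 = 10.371.
SE(β̂₁) = √(MSE/Sₓₓ) = √(10.371/28728) = 0.0190002.
df = n − 2 = 601.
t* = t_{0.025, 601} = 1.963919.
Margin = t* × SE = 1.963919 × 0.0190002 = 0.03731.
CI: -0.153 ± 0.03731 → (-0.190, -0.116).
With 95% confidence, each one-unit increase in residual sugar is associated with a change of between -0.190 and -0.116 points in wine quality rating.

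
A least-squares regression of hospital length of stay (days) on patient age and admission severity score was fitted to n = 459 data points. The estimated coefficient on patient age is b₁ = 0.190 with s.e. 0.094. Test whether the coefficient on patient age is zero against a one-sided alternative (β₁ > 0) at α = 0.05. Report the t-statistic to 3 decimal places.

H₀: β₁ = 0 vs H₁: β₁ > 0.
t = (b₁ − β₁⁰)/SE = 0.190 / 0.094 = 2.021.
df = n − k − 1 = 459 − 2 − 1 = 456.
One-sided p ≈ 0.0219, which is < 0.05, so reject H₀.
There is evidence that the true slope on patient age is positive, holding the other predictors fixed.

t = 2.021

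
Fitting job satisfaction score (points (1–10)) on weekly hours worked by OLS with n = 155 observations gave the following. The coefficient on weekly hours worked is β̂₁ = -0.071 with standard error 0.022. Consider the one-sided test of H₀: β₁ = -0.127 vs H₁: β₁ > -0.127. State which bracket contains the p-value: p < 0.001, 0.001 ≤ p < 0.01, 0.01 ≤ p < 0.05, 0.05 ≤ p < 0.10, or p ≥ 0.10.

t = (-0.071 − (-0.127)) / 0.022 = 2.545.
df = n − 2 = 155 − 2 = 153.
One-sided p = P(T_{153} > t) ≈ 0.0060.
So 0.001 ≤ p < 0.01.

0.001 ≤ p < 0.01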